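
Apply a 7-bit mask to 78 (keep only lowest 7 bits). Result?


78 & 127 = 78

78


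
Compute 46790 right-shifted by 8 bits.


0b1011011011000110 >> 8 = 0b10110110 = 182

182


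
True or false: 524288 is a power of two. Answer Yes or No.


0b10000000000000000000. Only one bit set => Yes

Yes


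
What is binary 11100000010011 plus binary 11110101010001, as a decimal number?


11100000010011 + 11110101010001 = 111010101100100 = 30052

30052


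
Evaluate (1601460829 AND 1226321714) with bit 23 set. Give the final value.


Step 1: 1601460829 & 1226321714 = 1225787920
Step 2: 1225787920 | (1 << 23) = 1225787920 | 8388608 = 1234176528

1234176528


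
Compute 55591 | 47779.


0b1101100100100111 | 0b1011101010100011 = 0b1111101110100111 = 64423

64423


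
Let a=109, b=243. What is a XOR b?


109 ^ 243 = 158

158


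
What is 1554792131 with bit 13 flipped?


1554792131 ^ (1 << 13) = 1554792131 ^ 8192 = 1554783939

1554783939


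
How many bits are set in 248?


0b11111000 has 5 set bits

5


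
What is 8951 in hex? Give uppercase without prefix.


8951 = 22F7 hex

22F7


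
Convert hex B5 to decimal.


B5 hex = 181 decimal

181


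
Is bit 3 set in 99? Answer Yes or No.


0b1100011, bit 3 = 0. No

No


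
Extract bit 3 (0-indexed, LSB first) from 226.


0b11100010, position 3 = 0

0


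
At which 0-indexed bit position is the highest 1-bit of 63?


0b111111. Highest set bit at position 5

5


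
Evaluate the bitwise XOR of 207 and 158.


0b11001111 ^ 0b10011110 = 0b1010001 = 81

81


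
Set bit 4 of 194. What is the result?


194 | (1 << 4) = 194 | 16 = 210

210


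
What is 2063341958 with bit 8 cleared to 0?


2063341958 & ~(1 << 8) = 2063341702

2063341702


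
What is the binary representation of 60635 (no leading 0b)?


60635 = 1110110011011011 in binary

1110110011011011


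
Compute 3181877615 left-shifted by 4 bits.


0b10111101101001111001100101101111 << 4 = 0b101111011010011110011001011011110000 = 50910041840

50910041840


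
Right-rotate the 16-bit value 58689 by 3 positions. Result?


Rotate 0b1110010101000001 right by 3 (16-bit) = 0b11110010101000 = 15528

15528


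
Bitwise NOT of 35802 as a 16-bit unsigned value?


~0b1000101111011010 = 0b111010000100101 = 29733 (16-bit unsigned)

29733


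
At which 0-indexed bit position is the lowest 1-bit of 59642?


0b1110100011111010. Lowest set bit at position 1

1


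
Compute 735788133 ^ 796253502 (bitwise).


0b101011110110110011110001100101 ^ 0b101111011101011101110100111110 = 0b100101011101110000101011011 = 78569819

78569819


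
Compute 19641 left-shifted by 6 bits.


0b100110010111001 << 6 = 0b100110010111001000000 = 1257024

1257024


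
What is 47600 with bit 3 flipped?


47600 ^ (1 << 3) = 47600 ^ 8 = 47608

47608


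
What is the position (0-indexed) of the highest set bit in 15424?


0b11110001000000. Highest set bit at position 13

13


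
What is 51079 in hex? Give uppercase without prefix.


51079 = C787 hex

C787


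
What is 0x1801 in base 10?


1801 hex = 6145 decimal

6145


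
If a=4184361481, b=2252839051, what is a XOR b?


4184361481 ^ 2252839051 = 2133840514

2133840514


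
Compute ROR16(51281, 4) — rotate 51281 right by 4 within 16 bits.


Rotate 0b1100100001010001 right by 4 (16-bit) = 0b1110010000101 = 7301

7301


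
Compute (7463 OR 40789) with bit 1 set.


Step 1: 7463 | 40789 = 40823
Step 2: 40823 | (1 << 1) = 40823 | 2 = 40823

40823


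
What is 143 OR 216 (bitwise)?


0b10001111 | 0b11011000 = 0b11011111 = 223

223


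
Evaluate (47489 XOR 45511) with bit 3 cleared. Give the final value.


Step 1: 47489 ^ 45511 = 2118
Step 2: 2118 & ~(1 << 3) = 2118

2118


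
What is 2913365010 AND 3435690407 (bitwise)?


0b10101101101001100110110000010010 & 0b11001100110010000111100110100111 = 0b10001100100000000110100000000010 = 2357225474

2357225474


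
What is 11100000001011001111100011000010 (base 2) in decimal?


11100000001011001111100011000010 in decimal = 3761043650

3761043650


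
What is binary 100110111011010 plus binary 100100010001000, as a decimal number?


100110111011010 + 100100010001000 = 1001011001100010 = 38498

38498


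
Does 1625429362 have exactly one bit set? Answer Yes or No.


0b1100000111000100001010101110010. Multiple bits set => No

No


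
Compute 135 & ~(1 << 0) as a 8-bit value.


135 & ~(1 << 0) = 134

134


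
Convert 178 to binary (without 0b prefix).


178 = 10110010 in binary

10110010


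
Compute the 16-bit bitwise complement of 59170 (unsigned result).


~0b1110011100100010 = 0b1100011011101 = 6365 (16-bit unsigned)

6365


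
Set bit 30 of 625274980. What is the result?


625274980 | (1 << 30) = 625274980 | 1073741824 = 1699016804

1699016804


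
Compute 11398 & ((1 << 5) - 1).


11398 & 31 = 6

6


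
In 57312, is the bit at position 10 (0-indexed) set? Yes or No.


0b1101111111100000, bit 10 = 1. Yes

Yes


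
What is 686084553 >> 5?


0b101000111001001101000111001001 >> 5 = 0b1010001110010011010001110 = 21440142

21440142


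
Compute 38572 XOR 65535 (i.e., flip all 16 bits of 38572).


38572 ^ 65535 = 26963

26963


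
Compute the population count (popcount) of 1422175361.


0b1010100110001001010110010000001 has 12 set bits

12


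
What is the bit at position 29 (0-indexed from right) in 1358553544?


0b1010000111110011110000111001000, position 29 = 0

0


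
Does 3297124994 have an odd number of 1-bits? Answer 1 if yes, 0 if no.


0b11000100100001100010001010000010 has 10 ones => parity 0

0


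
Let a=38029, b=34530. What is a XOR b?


38029 ^ 34530 = 4719

4719


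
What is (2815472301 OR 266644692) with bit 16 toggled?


Step 1: 2815472301 | 266644692 = 2952052477
Step 2: 2952052477 ^ (1 << 16) = 2952052477 ^ 65536 = 2952118013

2952118013


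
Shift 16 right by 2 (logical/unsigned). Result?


0b10000 >> 2 = 0b100 = 4

4


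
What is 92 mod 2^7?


92 & 127 = 92

92


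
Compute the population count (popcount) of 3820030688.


0b11100011101100010000101011100000 has 14 set bits

14


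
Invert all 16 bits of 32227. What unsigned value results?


32227 ^ 65535 = 33308

33308


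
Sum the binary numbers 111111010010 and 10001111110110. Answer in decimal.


111111010010 + 10001111110110 = 11001111001000 = 13256

13256


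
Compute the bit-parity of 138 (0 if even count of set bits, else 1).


0b10001010 has 3 ones => parity 1

1


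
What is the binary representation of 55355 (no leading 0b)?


55355 = 1101100000111011 in binary

1101100000111011


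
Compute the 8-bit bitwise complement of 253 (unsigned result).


~0b11111101 = 0b10 = 2 (8-bit unsigned)

2


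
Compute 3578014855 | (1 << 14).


3578014855 | (1 << 14) = 3578014855 | 16384 = 3578031239

3578031239


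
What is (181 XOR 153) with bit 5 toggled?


Step 1: 181 ^ 153 = 44
Step 2: 44 ^ (1 << 5) = 44 ^ 32 = 12

12


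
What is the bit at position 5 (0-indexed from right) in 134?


0b10000110, position 5 = 0

0


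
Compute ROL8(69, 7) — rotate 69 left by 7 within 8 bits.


Rotate 0b1000101 left by 7 (8-bit) = 0b10100010 = 162

162


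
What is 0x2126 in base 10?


2126 hex = 8486 decimal

8486


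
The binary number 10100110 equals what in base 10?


10100110 in decimal = 166

166


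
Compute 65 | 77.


0b1000001 | 0b1001101 = 0b1001101 = 77

77


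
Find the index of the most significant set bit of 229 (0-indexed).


0b11100101. Highest set bit at position 7

7


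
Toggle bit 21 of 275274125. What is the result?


275274125 ^ (1 << 21) = 275274125 ^ 2097152 = 273176973

273176973


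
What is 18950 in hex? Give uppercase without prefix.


18950 = 4A06 hex

4A06


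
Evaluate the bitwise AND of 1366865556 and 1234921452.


0b1010001011110001011011010010100 & 0b1001001100110110110011111101100 = 0b1000001000110000010011010000100 = 1092101764

1092101764


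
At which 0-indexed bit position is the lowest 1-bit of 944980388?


0b111000010100110100000110100100. Lowest set bit at position 2

2


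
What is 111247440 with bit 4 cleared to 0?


111247440 & ~(1 << 4) = 111247424

111247424


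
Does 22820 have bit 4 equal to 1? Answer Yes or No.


0b101100100100100, bit 4 = 0. No

No


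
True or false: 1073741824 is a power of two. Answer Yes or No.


0b1000000000000000000000000000000. Only one bit set => Yes

Yes


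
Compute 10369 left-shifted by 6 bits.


0b10100010000001 << 6 = 0b10100010000001000000 = 663616

663616


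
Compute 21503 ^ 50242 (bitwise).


0b101001111111111 ^ 0b1100010001000010 = 0b1001011110111101 = 38845

38845


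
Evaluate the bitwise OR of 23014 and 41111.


0b101100111100110 | 0b1010000010010111 = 0b1111100111110111 = 63991

63991


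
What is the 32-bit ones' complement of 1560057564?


1560057564 ^ 4294967295 = 2734909731

2734909731


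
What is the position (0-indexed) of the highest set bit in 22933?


0b101100110010101. Highest set bit at position 14

14


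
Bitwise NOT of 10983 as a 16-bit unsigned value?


~0b10101011100111 = 0b1101010100011000 = 54552 (16-bit unsigned)

54552


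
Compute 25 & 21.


0b11001 & 0b10101 = 0b10001 = 17

17


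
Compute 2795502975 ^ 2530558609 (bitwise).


0b10100110100111111111110101111111 ^ 0b10010110110101010100001010010001 = 0b110000010010101011111111101110 = 810205166

810205166


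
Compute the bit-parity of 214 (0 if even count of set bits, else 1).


0b11010110 has 5 ones => parity 1

1


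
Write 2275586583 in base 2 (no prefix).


2275586583 = 10000111101000101011001000010111 in binary

10000111101000101011001000010111


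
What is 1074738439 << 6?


0b1000000000011110011010100000111 << 6 = 0b1000000000011110011010100000111000000 = 68783260096

68783260096


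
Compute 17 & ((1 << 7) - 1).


17 & 127 = 17

17


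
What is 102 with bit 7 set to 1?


102 | (1 << 7) = 102 | 128 = 230

230


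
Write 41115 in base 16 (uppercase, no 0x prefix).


41115 = A09B hex

A09B


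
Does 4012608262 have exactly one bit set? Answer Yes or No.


0b11101111001010111000101100000110. Multiple bits set => No

No


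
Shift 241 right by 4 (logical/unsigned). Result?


0b11110001 >> 4 = 0b1111 = 15

15


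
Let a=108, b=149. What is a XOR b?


108 ^ 149 = 249

249


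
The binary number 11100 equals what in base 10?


11100 in decimal = 28

28


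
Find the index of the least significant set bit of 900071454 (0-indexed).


0b110101101001100000000000011110. Lowest set bit at position 1

1


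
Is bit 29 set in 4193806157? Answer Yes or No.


0b11111001111110000110011101001101, bit 29 = 1. Yes

Yes


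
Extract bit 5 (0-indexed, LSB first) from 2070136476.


0b1111011011000111100011010011100, position 5 = 0

0


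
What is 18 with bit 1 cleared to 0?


18 & ~(1 << 1) = 16

16


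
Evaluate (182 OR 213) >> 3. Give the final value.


Step 1: 182 | 213 = 247
Step 2: 247 >> 3 = 30

30


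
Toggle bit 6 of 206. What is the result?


206 ^ (1 << 6) = 206 ^ 64 = 142

142


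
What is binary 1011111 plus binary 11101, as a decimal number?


1011111 + 11101 = 1111100 = 124

124


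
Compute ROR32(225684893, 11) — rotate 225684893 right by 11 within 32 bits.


Rotate 0b1101011100111010110110011101 right by 11 (32-bit) = 0b10110011101000011010111001110101 = 3013717621

3013717621


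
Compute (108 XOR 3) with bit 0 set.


Step 1: 108 ^ 3 = 111
Step 2: 111 | (1 << 0) = 111 | 1 = 111

111


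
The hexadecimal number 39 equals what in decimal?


39 hex = 57 decimal

57


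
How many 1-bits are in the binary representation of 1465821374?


0b1010111010111101010100010111110 has 19 set bits

19


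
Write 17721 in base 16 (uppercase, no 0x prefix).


17721 = 4539 hex

4539


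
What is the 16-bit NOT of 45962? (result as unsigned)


~0b1011001110001010 = 0b100110001110101 = 19573 (16-bit unsigned)

19573


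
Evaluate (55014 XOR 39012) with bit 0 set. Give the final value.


Step 1: 55014 ^ 39012 = 20098
Step 2: 20098 | (1 << 0) = 20098 | 1 = 20099

20099


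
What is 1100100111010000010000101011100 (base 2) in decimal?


1100100111010000010000101011100 in decimal = 1692934492

1692934492


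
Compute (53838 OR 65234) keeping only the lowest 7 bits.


Step 1: 53838 | 65234 = 65246
Step 2: 65246 & 127 = 94

94


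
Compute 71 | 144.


0b1000111 | 0b10010000 = 0b11010111 = 215

215


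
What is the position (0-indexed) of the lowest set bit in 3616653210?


0b11010111100100011011111110011010. Lowest set bit at position 1

1


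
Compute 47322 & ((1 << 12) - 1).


47322 & 4095 = 2266

2266


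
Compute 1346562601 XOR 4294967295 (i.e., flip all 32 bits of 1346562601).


1346562601 ^ 4294967295 = 2948404694

2948404694


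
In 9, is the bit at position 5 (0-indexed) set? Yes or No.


0b1001, bit 5 = 0. No

No


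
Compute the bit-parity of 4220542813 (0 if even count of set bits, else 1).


0b11111011100100000101111101011101 has 20 ones => parity 0

0


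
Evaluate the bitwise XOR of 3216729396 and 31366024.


0b10111111101110110110010100110100 ^ 0b1110111101001101110001000 = 0b10111110011001011111111010111100 = 3194355388

3194355388


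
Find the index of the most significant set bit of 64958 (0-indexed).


0b1111110110111110. Highest set bit at position 15

15


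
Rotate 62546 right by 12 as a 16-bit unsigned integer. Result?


Rotate 0b1111010001010010 right by 12 (16-bit) = 0b100010100101111 = 17711

17711


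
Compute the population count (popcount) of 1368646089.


0b1010001100100111110000111001001 has 15 set bits

15


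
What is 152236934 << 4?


0b1001000100101111001110000110 << 4 = 0b10010001001011110011100001100000 = 2435790944

2435790944


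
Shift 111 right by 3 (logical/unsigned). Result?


0b1101111 >> 3 = 0b1101 = 13

13


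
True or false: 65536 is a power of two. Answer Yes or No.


0b10000000000000000. Only one bit set => Yes

Yes


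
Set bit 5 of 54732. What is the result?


54732 | (1 << 5) = 54732 | 32 = 54764

54764


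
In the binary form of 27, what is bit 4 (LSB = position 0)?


0b11011, position 4 = 1

1


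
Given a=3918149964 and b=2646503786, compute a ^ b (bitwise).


3918149964 ^ 2646503786 = 1949583398

1949583398


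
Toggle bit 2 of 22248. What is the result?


22248 ^ (1 << 2) = 22248 ^ 4 = 22252

22252


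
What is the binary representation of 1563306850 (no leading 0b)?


1563306850 = 1011101001011100010101101100010 in binary

1011101001011100010101101100010


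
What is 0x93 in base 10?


93 hex = 147 decimal

147


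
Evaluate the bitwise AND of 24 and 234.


0b11000 & 0b11101010 = 0b1000 = 8

8


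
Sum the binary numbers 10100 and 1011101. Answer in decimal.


10100 + 1011101 = 1110001 = 113

113


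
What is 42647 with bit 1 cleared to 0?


42647 & ~(1 << 1) = 42645

42645


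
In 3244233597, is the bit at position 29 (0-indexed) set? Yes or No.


0b11000001010111110001001101111101, bit 29 = 0. No

No


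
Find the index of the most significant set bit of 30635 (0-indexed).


0b111011110101011. Highest set bit at position 14

14


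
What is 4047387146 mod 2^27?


4047387146 & 134217727 = 20855306

20855306


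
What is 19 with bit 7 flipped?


19 ^ (1 << 7) = 19 ^ 128 = 147

147


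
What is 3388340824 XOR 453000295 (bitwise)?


0b11001001111101011111101001011000 ^ 0b11011000000000011110001100111 = 0b11010010111101011100011000111111 = 3539322431

3539322431


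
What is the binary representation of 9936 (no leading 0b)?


9936 = 10011011010000 in binary

10011011010000


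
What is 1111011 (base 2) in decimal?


1111011 in decimal = 123

123


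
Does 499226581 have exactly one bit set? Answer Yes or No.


0b11101110000011001011111010101. Multiple bits set => No

No


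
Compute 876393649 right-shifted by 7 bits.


0b110100001111001011010010110001 >> 7 = 0b11010000111100101101001 = 6846825

6846825


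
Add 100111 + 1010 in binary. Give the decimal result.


100111 + 1010 = 110001 = 49

49


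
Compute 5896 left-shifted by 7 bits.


0b1011100001000 << 7 = 0b10111000010000000000 = 754688

754688


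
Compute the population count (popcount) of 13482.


0b11010010101010 has 7 set bits

7


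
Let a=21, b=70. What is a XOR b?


21 ^ 70 = 83

83


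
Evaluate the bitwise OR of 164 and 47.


0b10100100 | 0b101111 = 0b10101111 = 175

175


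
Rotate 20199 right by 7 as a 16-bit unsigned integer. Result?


Rotate 0b100111011100111 right by 7 (16-bit) = 0b1100111010011101 = 52893

52893


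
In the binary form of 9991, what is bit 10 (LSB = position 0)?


0b10011100000111, position 10 = 1

1


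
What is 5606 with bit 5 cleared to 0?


5606 & ~(1 << 5) = 5574

5574


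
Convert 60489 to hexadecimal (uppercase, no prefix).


60489 = EC49 hex

EC49


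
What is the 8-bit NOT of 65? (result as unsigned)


~0b1000001 = 0b10111110 = 190 (8-bit unsigned)

190


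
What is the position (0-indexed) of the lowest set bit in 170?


0b10101010. Lowest set bit at position 1

1


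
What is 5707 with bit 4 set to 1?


5707 | (1 << 4) = 5707 | 16 = 5723

5723


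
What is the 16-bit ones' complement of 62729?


62729 ^ 65535 = 2806

2806


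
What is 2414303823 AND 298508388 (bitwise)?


0b10001111111001110101101001001111 & 0b10001110010101110000001100100 = 0b1110000100100000001000100 = 29507652

29507652


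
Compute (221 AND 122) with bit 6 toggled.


Step 1: 221 & 122 = 88
Step 2: 88 ^ (1 << 6) = 88 ^ 64 = 24

24


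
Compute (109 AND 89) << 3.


Step 1: 109 & 89 = 73
Step 2: 73 << 3 = 584

584


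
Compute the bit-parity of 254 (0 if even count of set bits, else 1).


0b11111110 has 7 ones => parity 1

1


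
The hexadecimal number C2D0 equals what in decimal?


C2D0 hex = 49872 decimal

49872


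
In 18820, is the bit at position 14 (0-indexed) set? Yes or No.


0b100100110000100, bit 14 = 1. Yes

Yes


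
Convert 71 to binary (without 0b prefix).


71 = 1000111 in binary

1000111


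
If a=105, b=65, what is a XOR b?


105 ^ 65 = 40

40


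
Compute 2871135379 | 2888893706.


0b10101011001000100000110010010011 | 0b10101100001100010000010100001010 = 0b10101111001100110000110110011011 = 2939358619

2939358619


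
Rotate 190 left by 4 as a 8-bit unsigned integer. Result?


Rotate 0b10111110 left by 4 (8-bit) = 0b11101011 = 235

235


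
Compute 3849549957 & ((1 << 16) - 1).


3849549957 & 65535 = 30853

30853


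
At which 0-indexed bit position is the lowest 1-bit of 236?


0b11101100. Lowest set bit at position 2

2


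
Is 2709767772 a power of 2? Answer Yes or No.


0b10100001100000111100011001011100. Multiple bits set => No

No


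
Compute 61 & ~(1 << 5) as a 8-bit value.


61 & ~(1 << 5) = 29

29


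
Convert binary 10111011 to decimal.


10111011 in decimal = 187

187


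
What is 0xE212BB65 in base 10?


E212BB65 hex = 3792878437 decimal

3792878437


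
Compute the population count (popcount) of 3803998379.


0b11100010101111000110100010101011 has 17 set bits

17


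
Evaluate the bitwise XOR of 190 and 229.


0b10111110 ^ 0b11100101 = 0b1011011 = 91

91


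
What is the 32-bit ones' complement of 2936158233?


2936158233 ^ 4294967295 = 1358809062

1358809062


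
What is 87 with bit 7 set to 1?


87 | (1 << 7) = 87 | 128 = 215

215


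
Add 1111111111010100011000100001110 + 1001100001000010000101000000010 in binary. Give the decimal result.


1111111111010100011000100001110 + 1001100001000010000101000000010 = 11001100000010110011101100010000 = 3423288080

3423288080


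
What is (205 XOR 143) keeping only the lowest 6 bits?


Step 1: 205 ^ 143 = 66
Step 2: 66 & 63 = 2

2


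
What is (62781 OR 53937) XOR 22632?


Step 1: 62781 | 53937 = 63421
Step 2: 63421 ^ 22632 = 45013

45013


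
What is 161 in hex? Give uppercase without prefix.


161 = A1 hex

A1


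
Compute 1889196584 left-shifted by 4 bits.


0b1110000100110101101101000101000 << 4 = 0b11100001001101011011010001010000000 = 30227145344

30227145344


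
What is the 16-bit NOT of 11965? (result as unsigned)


~0b10111010111101 = 0b1101000101000010 = 53570 (16-bit unsigned)

53570


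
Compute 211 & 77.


0b11010011 & 0b1001101 = 0b1000001 = 65

65


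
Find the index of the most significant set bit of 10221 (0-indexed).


0b10011111101101. Highest set bit at position 13

13


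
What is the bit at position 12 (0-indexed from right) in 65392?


0b1111111101110000, position 12 = 1

1


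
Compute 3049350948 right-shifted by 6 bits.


0b10110101110000010110011100100100 >> 6 = 0b10110101110000010110011100 = 47646108

47646108


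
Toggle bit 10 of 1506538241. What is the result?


1506538241 ^ (1 << 10) = 1506538241 ^ 1024 = 1506539265

1506539265


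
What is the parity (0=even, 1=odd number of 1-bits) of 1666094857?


0b1100011010011101001011100001001 has 15 ones => parity 1

1


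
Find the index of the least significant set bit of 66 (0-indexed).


0b1000010. Lowest set bit at position 1

1


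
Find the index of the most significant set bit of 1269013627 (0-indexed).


0b1001011101000111001110001111011. Highest set bit at position 30

30


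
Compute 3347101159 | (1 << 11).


3347101159 | (1 << 11) = 3347101159 | 2048 = 3347103207

3347103207


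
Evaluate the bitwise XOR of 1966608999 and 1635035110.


0b1110101001110000001001001100111 ^ 0b1100001011101001010011111100110 = 0b10100010011001011010110000001 = 340571521

340571521


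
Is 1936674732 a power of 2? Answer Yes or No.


0b1110011011011110100111110101100. Multiple bits set => No

No


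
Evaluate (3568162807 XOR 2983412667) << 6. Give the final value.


Step 1: 3568162807 ^ 2983412667 = 1702794316
Step 2: 1702794316 << 6 = 108978836224

108978836224


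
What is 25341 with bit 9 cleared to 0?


25341 & ~(1 << 9) = 24829

24829


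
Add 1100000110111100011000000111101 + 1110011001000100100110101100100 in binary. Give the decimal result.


1100000110111100011000000111101 + 1110011001000100100110101100100 = 11010100000000000111110110100001 = 3556801953

3556801953


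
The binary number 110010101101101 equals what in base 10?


110010101101101 in decimal = 25965

25965


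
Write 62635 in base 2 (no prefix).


62635 = 1111010010101011 in binary

1111010010101011


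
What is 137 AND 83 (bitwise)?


0b10001001 & 0b1010011 = 0b1 = 1

1


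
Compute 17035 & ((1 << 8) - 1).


17035 & 255 = 139

139


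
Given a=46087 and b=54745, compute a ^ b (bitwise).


46087 ^ 54745 = 25054

25054


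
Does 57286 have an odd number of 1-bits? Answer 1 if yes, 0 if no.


0b1101111111000110 has 11 ones => parity 1

1


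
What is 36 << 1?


0b100100 << 1 = 0b1001000 = 72

72


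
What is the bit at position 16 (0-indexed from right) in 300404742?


0b10001111001111101000000000110, position 16 = 1

1


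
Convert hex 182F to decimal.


182F hex = 6191 decimal

6191


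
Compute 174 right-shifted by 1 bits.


0b10101110 >> 1 = 0b1010111 = 87

87


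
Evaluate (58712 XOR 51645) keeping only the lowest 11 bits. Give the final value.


Step 1: 58712 ^ 51645 = 11493
Step 2: 11493 & 2047 = 1253

1253


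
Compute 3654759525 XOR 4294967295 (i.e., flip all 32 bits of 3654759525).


3654759525 ^ 4294967295 = 640207770

640207770


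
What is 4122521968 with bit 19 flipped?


4122521968 ^ (1 << 19) = 4122521968 ^ 524288 = 4121997680

4121997680


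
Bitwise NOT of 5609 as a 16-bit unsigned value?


~0b1010111101001 = 0b1110101000010110 = 59926 (16-bit unsigned)

59926


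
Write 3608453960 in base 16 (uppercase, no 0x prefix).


3608453960 = D714A348 hex

D714A348


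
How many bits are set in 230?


0b11100110 has 5 set bits

5


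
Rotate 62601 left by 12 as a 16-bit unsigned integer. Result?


Rotate 0b1111010010001001 left by 12 (16-bit) = 0b1001111101001000 = 40776

40776


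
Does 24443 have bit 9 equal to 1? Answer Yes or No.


0b101111101111011, bit 9 = 1. Yes

Yes


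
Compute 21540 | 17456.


0b101010000100100 | 0b100010000110000 = 0b101010000110100 = 21556

21556


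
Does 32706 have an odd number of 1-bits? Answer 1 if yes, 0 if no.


0b111111111000010 has 10 ones => parity 0

0


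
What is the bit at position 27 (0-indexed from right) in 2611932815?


0b10011011101011101110111010001111, position 27 = 1

1


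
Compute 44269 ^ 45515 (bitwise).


0b1010110011101101 ^ 0b1011000111001011 = 0b1110100100110 = 7462

7462


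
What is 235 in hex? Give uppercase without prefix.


235 = EB hex

EB


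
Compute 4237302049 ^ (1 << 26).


4237302049 ^ (1 << 26) = 4237302049 ^ 67108864 = 4170193185

4170193185


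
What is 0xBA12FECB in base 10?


BA12FECB hex = 3121807051 decimal

3121807051


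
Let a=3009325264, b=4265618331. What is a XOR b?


3009325264 ^ 4265618331 = 1293845323

1293845323


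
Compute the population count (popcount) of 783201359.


0b101110101011101011010001001111 has 18 set bits

18


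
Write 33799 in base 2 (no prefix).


33799 = 1000010000000111 in binary

1000010000000111


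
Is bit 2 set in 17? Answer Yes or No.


0b10001, bit 2 = 0. No

No


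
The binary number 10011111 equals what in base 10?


10011111 in decimal = 159

159


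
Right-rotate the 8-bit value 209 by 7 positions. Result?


Rotate 0b11010001 right by 7 (8-bit) = 0b10100011 = 163

163


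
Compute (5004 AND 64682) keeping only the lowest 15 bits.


Step 1: 5004 & 64682 = 4232
Step 2: 4232 & 32767 = 4232

4232


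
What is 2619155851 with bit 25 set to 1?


2619155851 | (1 << 25) = 2619155851 | 33554432 = 2652710283

2652710283


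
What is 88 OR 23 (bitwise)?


0b1011000 | 0b10111 = 0b1011111 = 95

95


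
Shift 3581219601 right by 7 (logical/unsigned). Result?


0b11010101011101010001001100010001 >> 7 = 0b1101010101110101000100110 = 27978278

27978278


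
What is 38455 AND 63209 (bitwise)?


0b1001011000110111 & 0b1111011011101001 = 0b1001011000100001 = 38433

38433


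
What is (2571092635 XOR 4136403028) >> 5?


Step 1: 2571092635 ^ 4136403028 = 1874019023
Step 2: 1874019023 >> 5 = 58563094

58563094


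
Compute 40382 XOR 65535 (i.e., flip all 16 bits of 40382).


40382 ^ 65535 = 25153

25153


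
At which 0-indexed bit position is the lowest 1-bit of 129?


0b10000001. Lowest set bit at position 0

0


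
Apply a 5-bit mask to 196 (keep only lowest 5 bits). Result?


196 & 31 = 4

4


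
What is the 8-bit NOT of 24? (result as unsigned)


~0b11000 = 0b11100111 = 231 (8-bit unsigned)

231


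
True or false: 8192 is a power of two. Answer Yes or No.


0b10000000000000. Only one bit set => Yes

Yes


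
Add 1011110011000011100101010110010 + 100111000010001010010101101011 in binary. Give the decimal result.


1011110011000011100101010110010 + 100111000010001010010101101011 = 10000101011010100111000000011101 = 2238345245

2238345245


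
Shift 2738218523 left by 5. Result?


0b10100011001101011110011000011011 << 5 = 0b1010001100110101111001100001101100000 = 87622992736

87622992736


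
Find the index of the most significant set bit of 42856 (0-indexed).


0b1010011101101000. Highest set bit at position 15

15


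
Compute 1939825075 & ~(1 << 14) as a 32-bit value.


1939825075 & ~(1 << 14) = 1939808691

1939808691


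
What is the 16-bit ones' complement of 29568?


29568 ^ 65535 = 35967

35967


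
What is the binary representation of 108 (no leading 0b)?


108 = 1101100 in binary

1101100


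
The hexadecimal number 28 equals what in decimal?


28 hex = 40 decimal

40


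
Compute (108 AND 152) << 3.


Step 1: 108 & 152 = 8
Step 2: 8 << 3 = 64

64


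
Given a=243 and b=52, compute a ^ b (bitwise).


243 ^ 52 = 199

199


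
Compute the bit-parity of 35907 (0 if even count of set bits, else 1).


0b1000110001000011 has 6 ones => parity 0

0


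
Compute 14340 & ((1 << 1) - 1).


14340 & 1 = 0

0


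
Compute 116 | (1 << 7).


116 | (1 << 7) = 116 | 128 = 244

244


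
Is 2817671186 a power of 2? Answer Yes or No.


0b10100111111100100100000000010010. Multiple bits set => No

No


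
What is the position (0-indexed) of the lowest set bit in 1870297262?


0b1101111011110100111100010101110. Lowest set bit at position 1

1


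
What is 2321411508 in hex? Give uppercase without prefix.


2321411508 = 8A5DEDB4 hex

8A5DEDB4


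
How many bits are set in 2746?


0b101010111010 has 7 set bits

7


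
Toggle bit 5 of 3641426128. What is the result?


3641426128 ^ (1 << 5) = 3641426128 ^ 32 = 3641426160

3641426160


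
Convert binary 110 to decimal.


110 in decimal = 6

6


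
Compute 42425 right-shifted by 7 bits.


0b1010010110111001 >> 7 = 0b101001011 = 331

331


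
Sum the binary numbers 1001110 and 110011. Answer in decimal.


1001110 + 110011 = 10000001 = 129

129


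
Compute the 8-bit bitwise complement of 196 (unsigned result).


~0b11000100 = 0b111011 = 59 (8-bit unsigned)

59


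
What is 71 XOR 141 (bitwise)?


0b1000111 ^ 0b10001101 = 0b11001010 = 202

202


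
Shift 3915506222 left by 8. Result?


0b11101001011000011110001000101110 << 8 = 0b1110100101100001111000100010111000000000 = 1002369592832

1002369592832


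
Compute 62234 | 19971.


0b1111001100011010 | 0b100111000000011 = 0b1111111100011011 = 65307

65307


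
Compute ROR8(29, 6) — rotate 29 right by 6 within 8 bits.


Rotate 0b11101 right by 6 (8-bit) = 0b1110100 = 116

116


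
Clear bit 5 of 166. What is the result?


166 & ~(1 << 5) = 134

134


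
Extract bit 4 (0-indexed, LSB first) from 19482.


0b100110000011010, position 4 = 1

1


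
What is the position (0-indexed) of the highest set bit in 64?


0b1000000. Highest set bit at position 6

6


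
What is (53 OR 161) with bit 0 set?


Step 1: 53 | 161 = 181
Step 2: 181 | (1 << 0) = 181 | 1 = 181

181


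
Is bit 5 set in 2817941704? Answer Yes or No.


0b10100111111101100110000011001000, bit 5 = 0. No

No


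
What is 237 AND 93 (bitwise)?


0b11101101 & 0b1011101 = 0b1001101 = 77

77


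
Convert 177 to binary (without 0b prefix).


177 = 10110001 in binary

10110001


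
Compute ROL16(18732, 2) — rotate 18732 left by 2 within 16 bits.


Rotate 0b100100100101100 left by 2 (16-bit) = 0b10010010110001 = 9393

9393


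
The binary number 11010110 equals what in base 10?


11010110 in decimal = 214

214


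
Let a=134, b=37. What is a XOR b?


134 ^ 37 = 163

163


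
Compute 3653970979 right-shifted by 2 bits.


0b11011001110010110010110000100011 >> 2 = 0b110110011100101100101100001000 = 913492744

913492744


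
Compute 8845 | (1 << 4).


8845 | (1 << 4) = 8845 | 16 = 8861

8861


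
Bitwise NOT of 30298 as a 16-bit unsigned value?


~0b111011001011010 = 0b1000100110100101 = 35237 (16-bit unsigned)

35237


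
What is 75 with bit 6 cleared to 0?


75 & ~(1 << 6) = 11

11


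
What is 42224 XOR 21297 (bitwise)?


0b1010010011110000 ^ 0b101001100110001 = 0b1111011111000001 = 63425

63425


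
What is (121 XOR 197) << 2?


Step 1: 121 ^ 197 = 188
Step 2: 188 << 2 = 752

752


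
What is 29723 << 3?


0b111010000011011 << 3 = 0b111010000011011000 = 237784

237784


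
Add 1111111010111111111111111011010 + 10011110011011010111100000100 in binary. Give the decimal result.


1111111010111111111111111011010 + 10011110011011010111100000100 = 10010011001011011010111011011110 = 2469244638

2469244638


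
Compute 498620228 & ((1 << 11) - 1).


498620228 & 2047 = 1860

1860


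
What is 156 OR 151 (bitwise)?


0b10011100 | 0b10010111 = 0b10011111 = 159

159


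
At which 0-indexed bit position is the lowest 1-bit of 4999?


0b1001110000111. Lowest set bit at position 0

0


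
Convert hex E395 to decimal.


E395 hex = 58261 decimal

58261


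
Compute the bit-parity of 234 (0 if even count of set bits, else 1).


0b11101010 has 5 ones => parity 1

1


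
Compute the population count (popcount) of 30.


0b11110 has 4 set bits

4


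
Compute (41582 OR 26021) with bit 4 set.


Step 1: 41582 | 26021 = 59375
Step 2: 59375 | (1 << 4) = 59375 | 16 = 59391

59391


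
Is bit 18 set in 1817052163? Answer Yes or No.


0b1101100010011100000010000000011, bit 18 = 1. Yes

Yes


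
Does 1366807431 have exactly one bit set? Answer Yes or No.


0b1010001011101111101001110000111. Multiple bits set => No

No


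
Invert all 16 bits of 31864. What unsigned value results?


31864 ^ 65535 = 33671

33671


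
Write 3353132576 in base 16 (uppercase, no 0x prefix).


3353132576 = C7DCBE20 hex

C7DCBE20


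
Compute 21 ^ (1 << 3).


21 ^ (1 << 3) = 21 ^ 8 = 29

29


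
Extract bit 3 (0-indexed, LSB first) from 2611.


0b101000110011, position 3 = 0

0


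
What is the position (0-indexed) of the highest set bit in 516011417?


0b11110110000011011010110011001. Highest set bit at position 28

28


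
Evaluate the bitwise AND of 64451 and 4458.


0b1111101111000011 & 0b1000101101010 = 0b1000101000010 = 4418

4418


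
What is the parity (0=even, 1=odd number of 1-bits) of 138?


0b10001010 has 3 ones => parity 1

1


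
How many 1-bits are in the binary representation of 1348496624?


0b1010000011000000110110011110000 has 12 set bits

12


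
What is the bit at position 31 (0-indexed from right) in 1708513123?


0b1100101110101011101011101100011, position 31 = 0

0


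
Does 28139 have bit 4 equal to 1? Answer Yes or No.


0b110110111101011, bit 4 = 0. No

No


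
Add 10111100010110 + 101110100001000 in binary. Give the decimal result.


10111100010110 + 101110100001000 = 1000110000011110 = 35870

35870


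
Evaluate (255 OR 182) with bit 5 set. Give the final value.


Step 1: 255 | 182 = 255
Step 2: 255 | (1 << 5) = 255 | 32 = 255

255


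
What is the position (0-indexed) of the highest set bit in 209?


0b11010001. Highest set bit at position 7

7


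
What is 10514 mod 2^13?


10514 & 8191 = 2322

2322


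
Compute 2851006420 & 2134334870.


0b10101001111011101110011111010100 & 0b1111111001101110101110110010110 = 0b101001001001100100010110010100 = 690374036

690374036


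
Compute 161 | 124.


0b10100001 | 0b1111100 = 0b11111101 = 253

253


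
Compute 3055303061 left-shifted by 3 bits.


0b10110110000111000011100110010101 << 3 = 0b10110110000111000011100110010101000 = 24442424488

24442424488


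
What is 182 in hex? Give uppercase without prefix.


182 = B6 hex

B6


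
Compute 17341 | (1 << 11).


17341 | (1 << 11) = 17341 | 2048 = 19389

19389


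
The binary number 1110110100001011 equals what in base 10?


1110110100001011 in decimal = 60683

60683


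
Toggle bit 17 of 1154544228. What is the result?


1154544228 ^ (1 << 17) = 1154544228 ^ 131072 = 1154675300

1154675300


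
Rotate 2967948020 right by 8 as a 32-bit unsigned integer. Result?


Rotate 0b10110000111001110100101011110100 right by 8 (32-bit) = 0b11110100101100001110011101001010 = 4105234250

4105234250


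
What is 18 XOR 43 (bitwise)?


0b10010 ^ 0b101011 = 0b111001 = 57

57


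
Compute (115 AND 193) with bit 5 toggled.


Step 1: 115 & 193 = 65
Step 2: 65 ^ (1 << 5) = 65 ^ 32 = 97

97


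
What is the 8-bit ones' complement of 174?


174 ^ 255 = 81

81


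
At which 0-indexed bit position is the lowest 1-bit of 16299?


0b11111110101011. Lowest set bit at position 0

0


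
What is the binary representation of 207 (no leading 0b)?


207 = 11001111 in binary

11001111


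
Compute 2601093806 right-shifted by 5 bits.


0b10011011000010011000101010101110 >> 5 = 0b100110110000100110001010101 = 81284181

81284181


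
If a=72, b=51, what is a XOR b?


72 ^ 51 = 123

123


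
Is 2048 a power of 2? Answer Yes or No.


0b100000000000. Only one bit set => Yes

Yes


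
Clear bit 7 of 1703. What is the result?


1703 & ~(1 << 7) = 1575

1575


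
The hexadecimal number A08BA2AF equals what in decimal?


A08BA2AF hex = 2693505711 decimal

2693505711


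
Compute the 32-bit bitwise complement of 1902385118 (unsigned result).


~0b1110001011001000001011111011110 = 0b10001110100110111110100000100001 = 2392582177 (32-bit unsigned)

2392582177


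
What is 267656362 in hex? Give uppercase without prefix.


267656362 = FF41CAA hex

FF41CAA


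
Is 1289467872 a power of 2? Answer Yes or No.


0b1001100110110111011011111100000. Multiple bits set => No

No


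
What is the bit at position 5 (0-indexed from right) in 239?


0b11101111, position 5 = 1

1


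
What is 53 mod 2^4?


53 & 15 = 5

5


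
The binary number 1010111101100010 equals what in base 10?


1010111101100010 in decimal = 44898

44898


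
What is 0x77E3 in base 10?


77E3 hex = 30691 decimal

30691


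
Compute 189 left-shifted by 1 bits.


0b10111101 << 1 = 0b101111010 = 378

378


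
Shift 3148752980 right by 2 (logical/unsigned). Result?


0b10111011101011100010100001010100 >> 2 = 0b101110111010111000101000010101 = 787188245

787188245


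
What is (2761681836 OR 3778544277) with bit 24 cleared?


Step 1: 2761681836 | 3778544277 = 3854298045
Step 2: 3854298045 & ~(1 << 24) = 3837520829

3837520829


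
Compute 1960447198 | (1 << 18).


1960447198 | (1 << 18) = 1960447198 | 262144 = 1960709342

1960709342


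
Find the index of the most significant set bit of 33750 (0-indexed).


0b1000001111010110. Highest set bit at position 15

15


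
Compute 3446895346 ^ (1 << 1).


3446895346 ^ (1 << 1) = 3446895346 ^ 2 = 3446895344

3446895344


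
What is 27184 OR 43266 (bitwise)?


0b110101000110000 | 0b1010100100000010 = 0b1110101100110010 = 60210

60210


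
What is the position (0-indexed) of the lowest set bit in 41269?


0b1010000100110101. Lowest set bit at position 0

0


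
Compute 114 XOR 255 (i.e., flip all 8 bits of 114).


114 ^ 255 = 141

141


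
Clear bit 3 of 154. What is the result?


154 & ~(1 << 3) = 146

146
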